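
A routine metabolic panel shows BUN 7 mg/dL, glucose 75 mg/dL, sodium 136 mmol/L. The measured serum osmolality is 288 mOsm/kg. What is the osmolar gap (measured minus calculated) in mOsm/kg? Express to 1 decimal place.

Calculated osmolality = 2·Na + glucose/18 + BUN/2.8
= 2·136 + 75/18 + 7/2.8
= 272 + 4.17 + 2.50
= 278.67 mOsm/kg ≈ 278.7 mOsm/kg
Osmolar gap = measured − calculated = 288 − 278.7 = 9.3 mOsm/kg

9.3 mOsm/kg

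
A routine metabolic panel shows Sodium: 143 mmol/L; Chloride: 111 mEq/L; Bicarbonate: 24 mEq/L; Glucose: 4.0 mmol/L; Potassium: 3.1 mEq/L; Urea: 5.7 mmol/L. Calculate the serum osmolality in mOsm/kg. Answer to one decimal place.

295.7 mOsm/kg

Calculated osmolality = 2·Na + glucose + urea
= 2·143 + 4 + 5.7
= 286 + 4 + 5.70
= 295.7 mOsm/kg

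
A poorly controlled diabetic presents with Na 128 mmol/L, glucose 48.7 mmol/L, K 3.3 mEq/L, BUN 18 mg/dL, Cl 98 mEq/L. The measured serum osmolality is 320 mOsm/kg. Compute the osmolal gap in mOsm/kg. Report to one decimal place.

8.9 mOsm/kg

Calculated osmolality = 2·Na + glucose + BUN/2.8
= 2·128 + 48.7 + 18/2.8
= 256 + 48.70 + 6.43
= 311.13 mOsm/kg ≈ 311.1 mOsm/kg
Osmolar gap = measured − calculated = 320 − 311.1 = 8.9 mOsm/kg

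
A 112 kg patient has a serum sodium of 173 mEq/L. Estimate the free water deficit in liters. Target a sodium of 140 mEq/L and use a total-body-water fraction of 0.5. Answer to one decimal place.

TBW = 0.5 · 112 = 56 L
Free water deficit = TBW · (Na/140 − 1)
= 56 · (173/140 − 1)
= 56 · 0.2357
= 13.2 L

13.2 L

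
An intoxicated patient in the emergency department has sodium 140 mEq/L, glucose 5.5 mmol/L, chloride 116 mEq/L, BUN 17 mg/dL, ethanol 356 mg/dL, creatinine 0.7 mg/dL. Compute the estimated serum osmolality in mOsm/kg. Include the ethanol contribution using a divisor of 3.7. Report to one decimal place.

Calculated osmolality = 2·Na + glucose + BUN/2.8 + ethanol/3.7
= 2·140 + 5.5 + 17/2.8 + 356/3.7
= 280 + 5.50 + 6.07 + 96.22
= 387.79 mOsm/kg

387.8 mOsm/kg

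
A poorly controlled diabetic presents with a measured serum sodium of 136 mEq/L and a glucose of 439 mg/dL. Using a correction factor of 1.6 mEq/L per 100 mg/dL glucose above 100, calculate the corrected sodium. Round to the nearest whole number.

141 mEq/L

Corrected Na = measured Na + 1.6 · (glucose − 100)/100
= 136 + 1.6 · (439 − 100)/100
= 136 + 5.4
= 141.4 mEq/L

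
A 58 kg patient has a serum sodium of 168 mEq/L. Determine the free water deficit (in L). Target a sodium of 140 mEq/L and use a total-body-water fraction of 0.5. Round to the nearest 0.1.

TBW = 0.5 · 58 = 29 L
Free water deficit = TBW · (Na/140 − 1)
= 29 · (168/140 − 1)
= 29 · 0.2
= 5.8 L

5.8 L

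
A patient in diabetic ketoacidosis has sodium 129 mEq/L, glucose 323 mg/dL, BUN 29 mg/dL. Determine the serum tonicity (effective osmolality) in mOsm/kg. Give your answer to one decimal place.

275.9 mOsm/kg

Effective osmolality excludes urea (freely permeant across cell membranes):
2·Na + glucose/18
= 2·129 + 323/18
= 258 + 17.94
= 275.94 mOsm/kg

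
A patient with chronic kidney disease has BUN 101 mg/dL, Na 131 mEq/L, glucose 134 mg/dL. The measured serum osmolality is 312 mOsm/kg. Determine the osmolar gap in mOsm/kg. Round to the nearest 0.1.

Calculated osmolality = 2·Na + glucose/18 + BUN/2.8
= 2·131 + 134/18 + 101/2.8
= 262 + 7.44 + 36.07
= 305.51 mOsm/kg ≈ 305.5 mOsm/kg
Osmolar gap = measured − calculated = 312 − 305.5 = 6.5 mOsm/kg

6.5 mOsm/kg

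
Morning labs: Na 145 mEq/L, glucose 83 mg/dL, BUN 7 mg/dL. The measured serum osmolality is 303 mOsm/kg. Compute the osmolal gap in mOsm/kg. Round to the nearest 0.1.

Calculated osmolality = 2·Na + glucose/18 + BUN/2.8
= 2·145 + 83/18 + 7/2.8
= 290 + 4.61 + 2.50
= 297.11 mOsm/kg ≈ 297.1 mOsm/kg
Osmolar gap = measured − calculated = 303 − 297.1 = 5.9 mOsm/kg

5.9 mOsm/kg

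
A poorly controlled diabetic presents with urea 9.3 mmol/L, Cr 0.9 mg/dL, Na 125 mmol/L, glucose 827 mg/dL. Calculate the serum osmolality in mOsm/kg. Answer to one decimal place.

Calculated osmolality = 2·Na + glucose/18 + urea
= 2·125 + 827/18 + 9.3
= 250 + 45.94 + 9.30
= 305.24 mOsm/kg

305.2 mOsm/kg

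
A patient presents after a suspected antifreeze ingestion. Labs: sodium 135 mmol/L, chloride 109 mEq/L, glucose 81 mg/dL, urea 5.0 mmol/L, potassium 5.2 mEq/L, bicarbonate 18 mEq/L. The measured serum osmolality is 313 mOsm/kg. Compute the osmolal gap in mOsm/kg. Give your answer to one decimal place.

Calculated osmolality = 2·Na + glucose/18 + urea
= 2·135 + 81/18 + 5
= 270 + 4.50 + 5
= 279.5 mOsm/kg ≈ 279.5 mOsm/kg
Osmolar gap = measured − calculated = 313 − 279.5 = 33.5 mOsm/kg

33.5 mOsm/kg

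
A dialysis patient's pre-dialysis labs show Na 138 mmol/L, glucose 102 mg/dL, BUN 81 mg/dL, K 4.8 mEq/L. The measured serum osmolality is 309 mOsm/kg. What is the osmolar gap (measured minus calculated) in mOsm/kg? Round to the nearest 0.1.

-1.6 mOsm/kg

Calculated osmolality = 2·Na + glucose/18 + BUN/2.8
= 2·138 + 102/18 + 81/2.8
= 276 + 5.67 + 28.93
= 310.6 mOsm/kg ≈ 310.6 mOsm/kg
Osmolar gap = measured − calculated = 309 − 310.6 = -1.6 mOsm/kg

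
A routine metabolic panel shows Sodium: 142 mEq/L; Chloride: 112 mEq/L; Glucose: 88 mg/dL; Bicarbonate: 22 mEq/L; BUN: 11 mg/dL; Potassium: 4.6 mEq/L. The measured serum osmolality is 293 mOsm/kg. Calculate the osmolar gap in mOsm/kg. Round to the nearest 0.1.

0.2 mOsm/kg

Calculated osmolality = 2·Na + glucose/18 + BUN/2.8
= 2·142 + 88/18 + 11/2.8
= 284 + 4.89 + 3.93
= 292.82 mOsm/kg ≈ 292.8 mOsm/kg
Osmolar gap = measured − calculated = 293 − 292.8 = 0.2 mOsm/kg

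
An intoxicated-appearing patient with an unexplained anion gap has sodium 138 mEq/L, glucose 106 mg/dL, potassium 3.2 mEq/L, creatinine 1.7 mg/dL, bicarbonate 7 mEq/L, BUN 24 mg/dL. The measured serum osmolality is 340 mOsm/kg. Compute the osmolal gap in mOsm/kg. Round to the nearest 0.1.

Calculated osmolality = 2·Na + glucose/18 + BUN/2.8
= 2·138 + 106/18 + 24/2.8
= 276 + 5.89 + 8.57
= 290.46 mOsm/kg ≈ 290.5 mOsm/kg
Osmolar gap = measured − calculated = 340 − 290.5 = 49.5 mOsm/kg

49.5 mOsm/kg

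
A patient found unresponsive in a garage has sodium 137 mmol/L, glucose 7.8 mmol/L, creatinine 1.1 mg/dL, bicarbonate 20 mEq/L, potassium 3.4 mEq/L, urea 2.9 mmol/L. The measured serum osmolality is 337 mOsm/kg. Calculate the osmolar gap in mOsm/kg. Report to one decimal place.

52.3 mOsm/kg

Calculated osmolality = 2·Na + glucose + urea
= 2·137 + 7.8 + 2.9
= 274 + 7.80 + 2.90
= 284.7 mOsm/kg ≈ 284.7 mOsm/kg
Osmolar gap = measured − calculated = 337 − 284.7 = 52.3 mOsm/kg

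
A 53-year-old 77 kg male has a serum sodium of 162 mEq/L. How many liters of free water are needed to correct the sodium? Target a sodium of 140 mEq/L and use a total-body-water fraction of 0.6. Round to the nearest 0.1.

TBW = 0.6 · 77 = 46.2 L
Free water deficit = TBW · (Na/140 − 1)
= 46.2 · (162/140 − 1)
= 46.2 · 0.1571
= 7.26 L

7.3 L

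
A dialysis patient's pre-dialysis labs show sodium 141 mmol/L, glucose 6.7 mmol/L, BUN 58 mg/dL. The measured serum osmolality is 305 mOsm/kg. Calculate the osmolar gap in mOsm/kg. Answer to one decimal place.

Calculated osmolality = 2·Na + glucose + BUN/2.8
= 2·141 + 6.7 + 58/2.8
= 282 + 6.70 + 20.71
= 309.41 mOsm/kg ≈ 309.4 mOsm/kg
Osmolar gap = measured − calculated = 305 − 309.4 = -4.4 mOsm/kg

-4.4 mOsm/kg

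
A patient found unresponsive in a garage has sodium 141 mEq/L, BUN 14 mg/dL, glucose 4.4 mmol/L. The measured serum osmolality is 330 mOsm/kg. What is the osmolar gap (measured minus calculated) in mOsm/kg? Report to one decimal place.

Calculated osmolality = 2·Na + glucose + BUN/2.8
= 2·141 + 4.4 + 14/2.8
= 282 + 4.40 + 5
= 291.4 mOsm/kg ≈ 291.4 mOsm/kg
Osmolar gap = measured − calculated = 330 − 291.4 = 38.6 mOsm/kg

38.6 mOsm/kg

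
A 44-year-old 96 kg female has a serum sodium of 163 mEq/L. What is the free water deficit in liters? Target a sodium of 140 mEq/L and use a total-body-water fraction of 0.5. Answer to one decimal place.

7.9 L

TBW = 0.5 · 96 = 48 L
Free water deficit = TBW · (Na/140 − 1)
= 48 · (163/140 − 1)
= 48 · 0.1643
= 7.89 L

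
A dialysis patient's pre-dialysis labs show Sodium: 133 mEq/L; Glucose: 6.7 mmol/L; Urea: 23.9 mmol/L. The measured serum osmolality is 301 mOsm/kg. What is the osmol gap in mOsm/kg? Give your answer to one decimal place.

4.4 mOsm/kg

Calculated osmolality = 2·Na + glucose + urea
= 2·133 + 6.7 + 23.9
= 266 + 6.70 + 23.90
= 296.6 mOsm/kg ≈ 296.6 mOsm/kg
Osmolar gap = measured − calculated = 301 − 296.6 = 4.4 mOsm/kg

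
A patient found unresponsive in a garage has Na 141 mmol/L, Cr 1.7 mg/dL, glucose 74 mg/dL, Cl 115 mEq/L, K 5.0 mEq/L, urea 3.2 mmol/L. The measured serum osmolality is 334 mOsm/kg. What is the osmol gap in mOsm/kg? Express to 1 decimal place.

Calculated osmolality = 2·Na + glucose/18 + urea
= 2·141 + 74/18 + 3.2
= 282 + 4.11 + 3.20
= 289.31 mOsm/kg ≈ 289.3 mOsm/kg
Osmolar gap = measured − calculated = 334 − 289.3 = 44.7 mOsm/kg

44.7 mOsm/kg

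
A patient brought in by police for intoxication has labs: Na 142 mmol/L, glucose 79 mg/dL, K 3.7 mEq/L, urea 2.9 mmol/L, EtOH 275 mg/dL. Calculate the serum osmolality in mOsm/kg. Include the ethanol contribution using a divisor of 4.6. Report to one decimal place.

Calculated osmolality = 2·Na + glucose/18 + urea + ethanol/4.6
= 2·142 + 79/18 + 2.9 + 275/4.6
= 284 + 4.39 + 2.90 + 59.78
= 351.07 mOsm/kg

351.1 mOsm/kg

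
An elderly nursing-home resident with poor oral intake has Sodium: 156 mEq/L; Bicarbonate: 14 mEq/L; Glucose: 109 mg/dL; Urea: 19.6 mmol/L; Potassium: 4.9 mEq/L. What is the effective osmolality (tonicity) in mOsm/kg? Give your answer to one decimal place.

318.1 mOsm/kg

Effective osmolality excludes urea (freely permeant across cell membranes):
2·Na + glucose/18
= 2·156 + 109/18
= 312 + 6.06
= 318.06 mOsm/kg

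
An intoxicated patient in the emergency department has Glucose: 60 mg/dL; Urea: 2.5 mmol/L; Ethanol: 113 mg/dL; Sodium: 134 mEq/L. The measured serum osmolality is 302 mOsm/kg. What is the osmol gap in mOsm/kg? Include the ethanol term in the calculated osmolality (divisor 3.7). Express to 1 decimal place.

-2.4 mOsm/kg

Calculated osmolality = 2·Na + glucose/18 + urea + ethanol/3.7
= 2·134 + 60/18 + 2.5 + 113/3.7
= 268 + 3.33 + 2.50 + 30.54
= 304.37 mOsm/kg ≈ 304.4 mOsm/kg
Osmolar gap = measured − calculated = 302 − 304.4 = -2.4 mOsm/kg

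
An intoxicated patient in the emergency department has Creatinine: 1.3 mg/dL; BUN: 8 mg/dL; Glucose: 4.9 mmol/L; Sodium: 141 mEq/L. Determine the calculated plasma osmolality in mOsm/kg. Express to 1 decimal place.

Calculated osmolality = 2·Na + glucose + BUN/2.8
= 2·141 + 4.9 + 8/2.8
= 282 + 4.90 + 2.86
= 289.76 mOsm/kg

289.8 mOsm/kg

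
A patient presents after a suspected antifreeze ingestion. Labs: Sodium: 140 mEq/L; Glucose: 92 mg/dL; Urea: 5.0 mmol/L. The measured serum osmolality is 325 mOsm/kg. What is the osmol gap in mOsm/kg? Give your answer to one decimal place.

34.9 mOsm/kg

Calculated osmolality = 2·Na + glucose/18 + urea
= 2·140 + 92/18 + 5
= 280 + 5.11 + 5
= 290.11 mOsm/kg ≈ 290.1 mOsm/kg
Osmolar gap = measured − calculated = 325 − 290.1 = 34.9 mOsm/kg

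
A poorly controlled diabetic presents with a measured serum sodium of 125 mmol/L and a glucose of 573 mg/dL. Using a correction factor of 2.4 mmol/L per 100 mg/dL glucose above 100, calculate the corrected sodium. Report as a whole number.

Corrected Na = measured Na + 2.4 · (glucose − 100)/100
= 125 + 2.4 · (573 − 100)/100
= 125 + 11.4
= 136.4 mmol/L

136 mmol/L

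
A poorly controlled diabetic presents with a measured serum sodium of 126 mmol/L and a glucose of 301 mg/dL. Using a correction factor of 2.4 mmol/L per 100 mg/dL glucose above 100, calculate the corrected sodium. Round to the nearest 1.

Corrected Na = measured Na + 2.4 · (glucose − 100)/100
= 126 + 2.4 · (301 − 100)/100
= 126 + 4.8
= 130.8 mmol/L

131 mmol/L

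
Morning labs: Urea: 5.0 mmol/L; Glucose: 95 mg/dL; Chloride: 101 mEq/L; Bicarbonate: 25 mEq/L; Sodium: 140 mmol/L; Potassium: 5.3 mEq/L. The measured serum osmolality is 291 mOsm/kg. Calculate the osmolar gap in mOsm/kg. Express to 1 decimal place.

Calculated osmolality = 2·Na + glucose/18 + urea
= 2·140 + 95/18 + 5
= 280 + 5.28 + 5
= 290.28 mOsm/kg ≈ 290.3 mOsm/kg
Osmolar gap = measured − calculated = 291 − 290.3 = 0.7 mOsm/kg

0.7 mOsm/kg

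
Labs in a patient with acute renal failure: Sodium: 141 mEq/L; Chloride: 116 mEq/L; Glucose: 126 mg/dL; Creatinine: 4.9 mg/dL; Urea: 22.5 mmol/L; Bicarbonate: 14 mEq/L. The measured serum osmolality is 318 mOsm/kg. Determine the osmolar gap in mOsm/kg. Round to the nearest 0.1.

Calculated osmolality = 2·Na + glucose/18 + urea
= 2·141 + 126/18 + 22.5
= 282 + 7 + 22.50
= 311.5 mOsm/kg ≈ 311.5 mOsm/kg
Osmolar gap = measured − calculated = 318 − 311.5 = 6.5 mOsm/kg

6.5 mOsm/kg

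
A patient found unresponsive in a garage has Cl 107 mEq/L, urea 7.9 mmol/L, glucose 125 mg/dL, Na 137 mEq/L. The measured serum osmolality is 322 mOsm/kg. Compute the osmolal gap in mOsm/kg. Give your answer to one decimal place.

Calculated osmolality = 2·Na + glucose/18 + urea
= 2·137 + 125/18 + 7.9
= 274 + 6.94 + 7.90
= 288.84 mOsm/kg ≈ 288.8 mOsm/kg
Osmolar gap = measured − calculated = 322 − 288.8 = 33.2 mOsm/kg

33.2 mOsm/kg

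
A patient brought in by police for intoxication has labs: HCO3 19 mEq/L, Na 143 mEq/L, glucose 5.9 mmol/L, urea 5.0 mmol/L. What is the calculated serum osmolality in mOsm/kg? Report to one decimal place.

Calculated osmolality = 2·Na + glucose + urea
= 2·143 + 5.9 + 5
= 286 + 5.90 + 5
= 296.9 mOsm/kg

296.9 mOsm/kg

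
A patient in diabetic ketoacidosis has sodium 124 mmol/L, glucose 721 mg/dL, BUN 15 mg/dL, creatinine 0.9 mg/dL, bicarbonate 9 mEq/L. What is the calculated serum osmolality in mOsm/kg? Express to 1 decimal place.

293.4 mOsm/kg

Calculated osmolality = 2·Na + glucose/18 + BUN/2.8
= 2·124 + 721/18 + 15/2.8
= 248 + 40.06 + 5.36
= 293.42 mOsm/kg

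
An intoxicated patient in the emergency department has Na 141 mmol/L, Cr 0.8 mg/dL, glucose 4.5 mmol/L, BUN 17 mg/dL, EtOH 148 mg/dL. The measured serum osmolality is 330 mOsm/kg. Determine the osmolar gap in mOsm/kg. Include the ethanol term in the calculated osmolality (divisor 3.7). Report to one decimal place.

-2.6 mOsm/kg

Calculated osmolality = 2·Na + glucose + BUN/2.8 + ethanol/3.7
= 2·141 + 4.5 + 17/2.8 + 148/3.7
= 282 + 4.50 + 6.07 + 40
= 332.57 mOsm/kg ≈ 332.6 mOsm/kg
Osmolar gap = measured − calculated = 330 − 332.6 = -2.6 mOsm/kg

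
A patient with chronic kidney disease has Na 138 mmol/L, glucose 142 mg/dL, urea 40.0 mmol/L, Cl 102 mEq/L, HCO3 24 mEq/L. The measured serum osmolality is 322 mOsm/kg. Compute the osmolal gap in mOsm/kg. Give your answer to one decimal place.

-1.9 mOsm/kg

Calculated osmolality = 2·Na + glucose/18 + urea
= 2·138 + 142/18 + 40
= 276 + 7.89 + 40
= 323.89 mOsm/kg ≈ 323.9 mOsm/kg
Osmolar gap = measured − calculated = 322 − 323.9 = -1.9 mOsm/kg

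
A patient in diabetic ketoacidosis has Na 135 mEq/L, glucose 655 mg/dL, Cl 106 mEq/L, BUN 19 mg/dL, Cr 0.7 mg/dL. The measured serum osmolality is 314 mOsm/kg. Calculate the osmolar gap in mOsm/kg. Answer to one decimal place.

0.8 mOsm/kg

Calculated osmolality = 2·Na + glucose/18 + BUN/2.8
= 2·135 + 655/18 + 19/2.8
= 270 + 36.39 + 6.79
= 313.18 mOsm/kg ≈ 313.2 mOsm/kg
Osmolar gap = measured − calculated = 314 − 313.2 = 0.8 mOsm/kg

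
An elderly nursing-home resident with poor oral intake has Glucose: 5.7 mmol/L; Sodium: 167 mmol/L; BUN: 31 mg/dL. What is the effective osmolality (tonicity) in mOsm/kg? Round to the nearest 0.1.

Effective osmolality excludes urea (freely permeant across cell membranes):
2·Na + glucose
= 2·167 + 5.7
= 334 + 5.7
= 339.7 mOsm/kg

339.7 mOsm/kg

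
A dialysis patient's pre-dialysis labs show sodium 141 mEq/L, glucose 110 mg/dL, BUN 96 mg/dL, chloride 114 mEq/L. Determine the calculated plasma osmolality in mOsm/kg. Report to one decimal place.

322.4 mOsm/kg

Calculated osmolality = 2·Na + glucose/18 + BUN/2.8
= 2·141 + 110/18 + 96/2.8
= 282 + 6.11 + 34.29
= 322.4 mOsm/kg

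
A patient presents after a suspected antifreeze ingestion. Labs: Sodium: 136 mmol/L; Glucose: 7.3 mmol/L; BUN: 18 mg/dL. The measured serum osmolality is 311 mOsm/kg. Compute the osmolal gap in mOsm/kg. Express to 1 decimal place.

Calculated osmolality = 2·Na + glucose + BUN/2.8
= 2·136 + 7.3 + 18/2.8
= 272 + 7.30 + 6.43
= 285.73 mOsm/kg ≈ 285.7 mOsm/kg
Osmolar gap = measured − calculated = 311 − 285.7 = 25.3 mOsm/kg

25.3 mOsm/kg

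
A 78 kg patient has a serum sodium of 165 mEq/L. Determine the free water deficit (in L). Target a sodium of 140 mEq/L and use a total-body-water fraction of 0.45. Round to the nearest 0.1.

TBW = 0.45 · 78 = 35.1 L
Free water deficit = TBW · (Na/140 − 1)
= 35.1 · (165/140 − 1)
= 35.1 · 0.1786
= 6.27 L

6.3 L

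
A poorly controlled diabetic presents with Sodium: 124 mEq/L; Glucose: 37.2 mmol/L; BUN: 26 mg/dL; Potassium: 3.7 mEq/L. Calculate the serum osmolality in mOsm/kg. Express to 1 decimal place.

294.5 mOsm/kg

Calculated osmolality = 2·Na + glucose + BUN/2.8
= 2·124 + 37.2 + 26/2.8
= 248 + 37.20 + 9.29
= 294.49 mOsm/kg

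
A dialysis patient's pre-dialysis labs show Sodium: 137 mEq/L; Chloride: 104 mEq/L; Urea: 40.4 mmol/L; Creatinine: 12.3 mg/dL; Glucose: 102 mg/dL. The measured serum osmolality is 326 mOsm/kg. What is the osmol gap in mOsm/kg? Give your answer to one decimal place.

Calculated osmolality = 2·Na + glucose/18 + urea
= 2·137 + 102/18 + 40.4
= 274 + 5.67 + 40.40
= 320.07 mOsm/kg ≈ 320.1 mOsm/kg
Osmolar gap = measured − calculated = 326 − 320.1 = 5.9 mOsm/kg

5.9 mOsm/kg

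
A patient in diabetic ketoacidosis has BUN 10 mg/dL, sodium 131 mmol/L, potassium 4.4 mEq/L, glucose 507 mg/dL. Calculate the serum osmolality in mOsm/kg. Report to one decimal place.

Calculated osmolality = 2·Na + glucose/18 + BUN/2.8
= 2·131 + 507/18 + 10/2.8
= 262 + 28.17 + 3.57
= 293.74 mOsm/kg

293.7 mOsm/kg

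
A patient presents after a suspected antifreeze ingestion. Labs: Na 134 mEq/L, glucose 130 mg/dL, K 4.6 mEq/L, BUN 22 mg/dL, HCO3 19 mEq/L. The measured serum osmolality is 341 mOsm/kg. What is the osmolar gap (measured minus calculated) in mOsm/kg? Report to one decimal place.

Calculated osmolality = 2·Na + glucose/18 + BUN/2.8
= 2·134 + 130/18 + 22/2.8
= 268 + 7.22 + 7.86
= 283.08 mOsm/kg ≈ 283.1 mOsm/kg
Osmolar gap = measured − calculated = 341 − 283.1 = 57.9 mOsm/kg

57.9 mOsm/kg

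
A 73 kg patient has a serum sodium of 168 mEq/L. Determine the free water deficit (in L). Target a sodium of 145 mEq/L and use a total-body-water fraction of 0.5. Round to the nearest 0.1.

5.8 L

TBW = 0.5 · 73 = 36.5 L
Free water deficit = TBW · (Na/145 − 1)
= 36.5 · (168/145 − 1)
= 36.5 · 0.1586
= 5.79 L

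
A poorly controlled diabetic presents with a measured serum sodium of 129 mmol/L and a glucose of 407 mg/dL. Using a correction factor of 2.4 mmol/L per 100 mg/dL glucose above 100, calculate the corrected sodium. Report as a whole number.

Corrected Na = measured Na + 2.4 · (glucose − 100)/100
= 129 + 2.4 · (407 − 100)/100
= 129 + 7.4
= 136.4 mmol/L

136 mmol/L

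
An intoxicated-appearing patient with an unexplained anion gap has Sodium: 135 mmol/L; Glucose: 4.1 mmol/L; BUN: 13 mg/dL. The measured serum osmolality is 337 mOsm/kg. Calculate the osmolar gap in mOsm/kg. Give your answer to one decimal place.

Calculated osmolality = 2·Na + glucose + BUN/2.8
= 2·135 + 4.1 + 13/2.8
= 270 + 4.10 + 4.64
= 278.74 mOsm/kg ≈ 278.7 mOsm/kg
Osmolar gap = measured − calculated = 337 − 278.7 = 58.3 mOsm/kg

58.3 mOsm/kg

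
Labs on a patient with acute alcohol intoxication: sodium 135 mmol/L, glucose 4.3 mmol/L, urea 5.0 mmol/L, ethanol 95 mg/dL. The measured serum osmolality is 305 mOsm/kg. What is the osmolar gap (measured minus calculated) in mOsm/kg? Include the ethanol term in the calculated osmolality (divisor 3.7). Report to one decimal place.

Calculated osmolality = 2·Na + glucose + urea + ethanol/3.7
= 2·135 + 4.3 + 5 + 95/3.7
= 270 + 4.30 + 5 + 25.68
= 304.98 mOsm/kg ≈ 305.0 mOsm/kg
Osmolar gap = measured − calculated = 305 − 305.0 = 0.0 mOsm/kg

0.0 mOsm/kg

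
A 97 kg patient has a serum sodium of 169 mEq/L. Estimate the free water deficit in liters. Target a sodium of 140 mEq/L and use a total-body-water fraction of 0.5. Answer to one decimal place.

10.0 L

TBW = 0.5 · 97 = 48.5 L
Free water deficit = TBW · (Na/140 − 1)
= 48.5 · (169/140 − 1)
= 48.5 · 0.2071
= 10.04 L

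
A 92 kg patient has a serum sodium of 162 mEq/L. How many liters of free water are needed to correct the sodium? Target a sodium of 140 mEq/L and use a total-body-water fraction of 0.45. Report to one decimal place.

TBW = 0.45 · 92 = 41.4 L
Free water deficit = TBW · (Na/140 − 1)
= 41.4 · (162/140 − 1)
= 41.4 · 0.1571
= 6.5 L

6.5 L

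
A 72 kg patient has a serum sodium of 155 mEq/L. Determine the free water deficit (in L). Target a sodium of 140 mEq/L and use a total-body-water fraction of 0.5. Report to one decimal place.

TBW = 0.5 · 72 = 36 L
Free water deficit = TBW · (Na/140 − 1)
= 36 · (155/140 − 1)
= 36 · 0.1071
= 3.86 L

3.9 L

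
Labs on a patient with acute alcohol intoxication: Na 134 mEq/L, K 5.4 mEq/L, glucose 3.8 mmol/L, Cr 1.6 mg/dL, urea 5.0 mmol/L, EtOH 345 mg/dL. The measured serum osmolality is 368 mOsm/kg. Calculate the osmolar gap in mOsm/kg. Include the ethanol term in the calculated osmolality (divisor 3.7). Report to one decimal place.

Calculated osmolality = 2·Na + glucose + urea + ethanol/3.7
= 2·134 + 3.8 + 5 + 345/3.7
= 268 + 3.80 + 5 + 93.24
= 370.04 mOsm/kg ≈ 370.0 mOsm/kg
Osmolar gap = measured − calculated = 368 − 370.0 = -2.0 mOsm/kg

-2.0 mOsm/kg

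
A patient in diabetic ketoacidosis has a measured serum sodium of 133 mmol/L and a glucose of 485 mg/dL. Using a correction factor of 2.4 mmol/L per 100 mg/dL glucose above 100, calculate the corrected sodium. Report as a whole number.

Corrected Na = measured Na + 2.4 · (glucose − 100)/100
= 133 + 2.4 · (485 − 100)/100
= 133 + 9.2
= 142.2 mmol/L

142 mmol/L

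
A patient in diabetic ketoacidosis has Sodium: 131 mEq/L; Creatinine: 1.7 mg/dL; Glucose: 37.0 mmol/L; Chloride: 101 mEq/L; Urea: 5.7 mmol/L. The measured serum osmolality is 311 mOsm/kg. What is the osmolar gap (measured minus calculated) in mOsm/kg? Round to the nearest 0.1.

6.3 mOsm/kg

Calculated osmolality = 2·Na + glucose + urea
= 2·131 + 37 + 5.7
= 262 + 37 + 5.70
= 304.7 mOsm/kg ≈ 304.7 mOsm/kg
Osmolar gap = measured − calculated = 311 − 304.7 = 6.3 mOsm/kg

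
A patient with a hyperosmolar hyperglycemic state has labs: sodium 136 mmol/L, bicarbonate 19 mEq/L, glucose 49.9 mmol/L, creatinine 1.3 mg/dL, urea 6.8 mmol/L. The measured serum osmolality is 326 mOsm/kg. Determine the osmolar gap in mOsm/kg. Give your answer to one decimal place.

-2.7 mOsm/kg

Calculated osmolality = 2·Na + glucose + urea
= 2·136 + 49.9 + 6.8
= 272 + 49.90 + 6.80
= 328.7 mOsm/kg ≈ 328.7 mOsm/kg
Osmolar gap = measured − calculated = 326 − 328.7 = -2.7 mOsm/kg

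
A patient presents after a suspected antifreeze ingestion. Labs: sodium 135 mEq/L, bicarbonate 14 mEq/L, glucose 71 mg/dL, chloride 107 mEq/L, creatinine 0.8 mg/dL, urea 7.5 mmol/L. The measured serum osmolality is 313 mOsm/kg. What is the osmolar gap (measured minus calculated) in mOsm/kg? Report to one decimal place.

Calculated osmolality = 2·Na + glucose/18 + urea
= 2·135 + 71/18 + 7.5
= 270 + 3.94 + 7.50
= 281.44 mOsm/kg ≈ 281.4 mOsm/kg
Osmolar gap = measured − calculated = 313 − 281.4 = 31.6 mOsm/kg

31.6 mOsm/kg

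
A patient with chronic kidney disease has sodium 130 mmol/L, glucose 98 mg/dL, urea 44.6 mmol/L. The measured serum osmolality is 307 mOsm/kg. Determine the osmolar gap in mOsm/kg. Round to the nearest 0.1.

Calculated osmolality = 2·Na + glucose/18 + urea
= 2·130 + 98/18 + 44.6
= 260 + 5.44 + 44.60
= 310.04 mOsm/kg ≈ 310.0 mOsm/kg
Osmolar gap = measured − calculated = 307 − 310.0 = -3.0 mOsm/kg

-3.0 mOsm/kg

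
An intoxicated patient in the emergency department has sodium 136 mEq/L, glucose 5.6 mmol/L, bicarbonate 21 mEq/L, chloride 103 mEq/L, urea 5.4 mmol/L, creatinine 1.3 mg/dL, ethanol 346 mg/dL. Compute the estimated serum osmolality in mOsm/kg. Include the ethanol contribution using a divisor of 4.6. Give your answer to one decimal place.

358.2 mOsm/kg

Calculated osmolality = 2·Na + glucose + urea + ethanol/4.6
= 2·136 + 5.6 + 5.4 + 346/4.6
= 272 + 5.60 + 5.40 + 75.22
= 358.22 mOsm/kg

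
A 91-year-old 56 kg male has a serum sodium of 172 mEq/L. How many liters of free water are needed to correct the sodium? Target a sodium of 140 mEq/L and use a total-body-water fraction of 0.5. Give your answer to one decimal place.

6.4 L

TBW = 0.5 · 56 = 28 L
Free water deficit = TBW · (Na/140 − 1)
= 28 · (172/140 − 1)
= 28 · 0.2286
= 6.4 L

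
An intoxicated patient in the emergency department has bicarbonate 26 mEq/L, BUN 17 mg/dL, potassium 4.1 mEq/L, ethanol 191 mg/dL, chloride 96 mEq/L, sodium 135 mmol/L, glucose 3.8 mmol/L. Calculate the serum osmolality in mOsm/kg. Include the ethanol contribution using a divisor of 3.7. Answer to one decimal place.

331.5 mOsm/kg

Calculated osmolality = 2·Na + glucose + BUN/2.8 + ethanol/3.7
= 2·135 + 3.8 + 17/2.8 + 191/3.7
= 270 + 3.80 + 6.07 + 51.62
= 331.49 mOsm/kg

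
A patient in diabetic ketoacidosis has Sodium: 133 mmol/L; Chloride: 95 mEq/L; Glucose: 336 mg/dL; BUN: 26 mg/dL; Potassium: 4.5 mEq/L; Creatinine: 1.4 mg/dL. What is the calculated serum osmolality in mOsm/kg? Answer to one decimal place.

294.0 mOsm/kg

Calculated osmolality = 2·Na + glucose/18 + BUN/2.8
= 2·133 + 336/18 + 26/2.8
= 266 + 18.67 + 9.29
= 293.96 mOsm/kg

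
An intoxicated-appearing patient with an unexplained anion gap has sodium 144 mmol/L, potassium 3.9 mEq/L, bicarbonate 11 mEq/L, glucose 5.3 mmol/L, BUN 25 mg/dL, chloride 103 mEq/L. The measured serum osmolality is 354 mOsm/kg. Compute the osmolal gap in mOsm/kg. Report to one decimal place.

Calculated osmolality = 2·Na + glucose + BUN/2.8
= 2·144 + 5.3 + 25/2.8
= 288 + 5.30 + 8.93
= 302.23 mOsm/kg ≈ 302.2 mOsm/kg
Osmolar gap = measured − calculated = 354 − 302.2 = 51.8 mOsm/kg

51.8 mOsm/kg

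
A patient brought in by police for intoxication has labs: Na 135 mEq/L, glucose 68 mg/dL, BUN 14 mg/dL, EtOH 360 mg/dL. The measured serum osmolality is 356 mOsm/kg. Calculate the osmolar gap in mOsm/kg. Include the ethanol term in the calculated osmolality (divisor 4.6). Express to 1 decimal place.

Calculated osmolality = 2·Na + glucose/18 + BUN/2.8 + ethanol/4.6
= 2·135 + 68/18 + 14/2.8 + 360/4.6
= 270 + 3.78 + 5 + 78.26
= 357.04 mOsm/kg ≈ 357.0 mOsm/kg
Osmolar gap = measured − calculated = 356 − 357.0 = -1.0 mOsm/kg

-1.0 mOsm/kg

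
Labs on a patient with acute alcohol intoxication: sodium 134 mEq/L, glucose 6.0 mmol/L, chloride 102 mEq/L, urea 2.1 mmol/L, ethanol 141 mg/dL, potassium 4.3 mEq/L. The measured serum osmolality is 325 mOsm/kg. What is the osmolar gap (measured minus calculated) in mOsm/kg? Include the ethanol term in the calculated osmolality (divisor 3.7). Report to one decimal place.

10.8 mOsm/kg

Calculated osmolality = 2·Na + glucose + urea + ethanol/3.7
= 2·134 + 6 + 2.1 + 141/3.7
= 268 + 6 + 2.10 + 38.11
= 314.21 mOsm/kg ≈ 314.2 mOsm/kg
Osmolar gap = measured − calculated = 325 − 314.2 = 10.8 mOsm/kg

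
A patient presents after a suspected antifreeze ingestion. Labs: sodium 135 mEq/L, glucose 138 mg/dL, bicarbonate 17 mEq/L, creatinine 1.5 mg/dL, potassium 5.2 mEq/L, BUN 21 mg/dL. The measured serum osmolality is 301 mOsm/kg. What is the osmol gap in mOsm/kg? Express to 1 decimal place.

15.8 mOsm/kg

Calculated osmolality = 2·Na + glucose/18 + BUN/2.8
= 2·135 + 138/18 + 21/2.8
= 270 + 7.67 + 7.50
= 285.17 mOsm/kg ≈ 285.2 mOsm/kg
Osmolar gap = measured − calculated = 301 − 285.2 = 15.8 mOsm/kg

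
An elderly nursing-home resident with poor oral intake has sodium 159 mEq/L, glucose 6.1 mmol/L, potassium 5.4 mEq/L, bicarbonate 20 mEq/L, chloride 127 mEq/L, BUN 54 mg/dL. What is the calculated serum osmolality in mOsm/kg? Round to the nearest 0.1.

Calculated osmolality = 2·Na + glucose + BUN/2.8
= 2·159 + 6.1 + 54/2.8
= 318 + 6.10 + 19.29
= 343.39 mOsm/kg

343.4 mOsm/kg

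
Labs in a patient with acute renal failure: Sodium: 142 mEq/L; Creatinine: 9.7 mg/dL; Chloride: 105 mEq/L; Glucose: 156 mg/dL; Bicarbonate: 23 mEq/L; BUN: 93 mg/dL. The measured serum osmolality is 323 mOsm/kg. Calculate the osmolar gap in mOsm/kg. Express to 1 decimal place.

Calculated osmolality = 2·Na + glucose/18 + BUN/2.8
= 2·142 + 156/18 + 93/2.8
= 284 + 8.67 + 33.21
= 325.88 mOsm/kg ≈ 325.9 mOsm/kg
Osmolar gap = measured − calculated = 323 − 325.9 = -2.9 mOsm/kg

-2.9 mOsm/kg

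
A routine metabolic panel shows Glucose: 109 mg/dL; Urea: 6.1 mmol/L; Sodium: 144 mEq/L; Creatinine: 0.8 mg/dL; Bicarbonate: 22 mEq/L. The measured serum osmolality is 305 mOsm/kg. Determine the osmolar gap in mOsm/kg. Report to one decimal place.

Calculated osmolality = 2·Na + glucose/18 + urea
= 2·144 + 109/18 + 6.1
= 288 + 6.06 + 6.10
= 300.16 mOsm/kg ≈ 300.2 mOsm/kg
Osmolar gap = measured − calculated = 305 − 300.2 = 4.8 mOsm/kg

4.8 mOsm/kg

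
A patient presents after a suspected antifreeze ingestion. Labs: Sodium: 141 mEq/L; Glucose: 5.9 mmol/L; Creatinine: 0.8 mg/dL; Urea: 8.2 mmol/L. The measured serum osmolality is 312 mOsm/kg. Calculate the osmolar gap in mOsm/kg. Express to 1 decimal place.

Calculated osmolality = 2·Na + glucose + urea
= 2·141 + 5.9 + 8.2
= 282 + 5.90 + 8.20
= 296.1 mOsm/kg ≈ 296.1 mOsm/kg
Osmolar gap = measured − calculated = 312 − 296.1 = 15.9 mOsm/kg

15.9 mOsm/kg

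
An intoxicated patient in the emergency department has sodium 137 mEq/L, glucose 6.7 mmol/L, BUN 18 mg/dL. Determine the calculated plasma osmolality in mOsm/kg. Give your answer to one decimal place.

287.1 mOsm/kg

Calculated osmolality = 2·Na + glucose + BUN/2.8
= 2·137 + 6.7 + 18/2.8
= 274 + 6.70 + 6.43
= 287.13 mOsm/kg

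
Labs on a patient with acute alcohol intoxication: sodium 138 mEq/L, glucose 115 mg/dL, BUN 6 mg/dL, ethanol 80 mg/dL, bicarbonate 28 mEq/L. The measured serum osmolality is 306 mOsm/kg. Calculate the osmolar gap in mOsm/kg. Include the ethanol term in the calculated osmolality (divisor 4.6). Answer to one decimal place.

Calculated osmolality = 2·Na + glucose/18 + BUN/2.8 + ethanol/4.6
= 2·138 + 115/18 + 6/2.8 + 80/4.6
= 276 + 6.39 + 2.14 + 17.39
= 301.92 mOsm/kg ≈ 301.9 mOsm/kg
Osmolar gap = measured − calculated = 306 − 301.9 = 4.1 mOsm/kg

4.1 mOsm/kg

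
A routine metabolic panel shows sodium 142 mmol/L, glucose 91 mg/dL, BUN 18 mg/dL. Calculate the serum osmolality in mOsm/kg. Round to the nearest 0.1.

Calculated osmolality = 2·Na + glucose/18 + BUN/2.8
= 2·142 + 91/18 + 18/2.8
= 284 + 5.06 + 6.43
= 295.49 mOsm/kg

295.5 mOsm/kg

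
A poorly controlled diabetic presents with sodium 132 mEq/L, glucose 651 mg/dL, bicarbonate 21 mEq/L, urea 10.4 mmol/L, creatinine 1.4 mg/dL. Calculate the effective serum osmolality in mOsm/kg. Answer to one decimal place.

300.2 mOsm/kg

Effective osmolality excludes urea (freely permeant across cell membranes):
2·Na + glucose/18
= 2·132 + 651/18
= 264 + 36.17
= 300.17 mOsm/kg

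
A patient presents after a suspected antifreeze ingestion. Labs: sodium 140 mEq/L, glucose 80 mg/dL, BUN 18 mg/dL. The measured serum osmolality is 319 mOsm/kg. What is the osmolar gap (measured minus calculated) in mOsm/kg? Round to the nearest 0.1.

28.1 mOsm/kg

Calculated osmolality = 2·Na + glucose/18 + BUN/2.8
= 2·140 + 80/18 + 18/2.8
= 280 + 4.44 + 6.43
= 290.87 mOsm/kg ≈ 290.9 mOsm/kg
Osmolar gap = measured − calculated = 319 − 290.9 = 28.1 mOsm/kg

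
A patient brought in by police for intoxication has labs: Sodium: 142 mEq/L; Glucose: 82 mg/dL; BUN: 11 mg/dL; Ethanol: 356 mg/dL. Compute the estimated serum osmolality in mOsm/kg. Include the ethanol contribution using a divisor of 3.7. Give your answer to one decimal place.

Calculated osmolality = 2·Na + glucose/18 + BUN/2.8 + ethanol/3.7
= 2·142 + 82/18 + 11/2.8 + 356/3.7
= 284 + 4.56 + 3.93 + 96.22
= 388.71 mOsm/kg

388.7 mOsm/kg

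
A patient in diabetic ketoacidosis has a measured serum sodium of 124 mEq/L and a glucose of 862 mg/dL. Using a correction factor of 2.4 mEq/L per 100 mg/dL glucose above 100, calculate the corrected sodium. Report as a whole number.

142 mEq/L

Corrected Na = measured Na + 2.4 · (glucose − 100)/100
= 124 + 2.4 · (862 − 100)/100
= 124 + 18.3
= 142.3 mEq/L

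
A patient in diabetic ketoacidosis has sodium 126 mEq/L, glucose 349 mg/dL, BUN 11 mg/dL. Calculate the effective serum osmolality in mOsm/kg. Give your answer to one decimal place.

Effective osmolality excludes urea (freely permeant across cell membranes):
2·Na + glucose/18
= 2·126 + 349/18
= 252 + 19.39
= 271.39 mOsm/kg

271.4 mOsm/kg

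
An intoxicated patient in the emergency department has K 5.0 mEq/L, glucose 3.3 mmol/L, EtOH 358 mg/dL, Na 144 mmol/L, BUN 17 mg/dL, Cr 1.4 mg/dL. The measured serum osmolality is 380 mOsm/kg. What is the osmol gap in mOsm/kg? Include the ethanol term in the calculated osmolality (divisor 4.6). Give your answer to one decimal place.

4.8 mOsm/kg

Calculated osmolality = 2·Na + glucose + BUN/2.8 + ethanol/4.6
= 2·144 + 3.3 + 17/2.8 + 358/4.6
= 288 + 3.30 + 6.07 + 77.83
= 375.2 mOsm/kg ≈ 375.2 mOsm/kg
Osmolar gap = measured − calculated = 380 − 375.2 = 4.8 mOsm/kg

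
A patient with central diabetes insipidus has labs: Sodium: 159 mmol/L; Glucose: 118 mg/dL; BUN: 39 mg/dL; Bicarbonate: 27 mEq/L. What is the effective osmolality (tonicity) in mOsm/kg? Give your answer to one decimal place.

324.6 mOsm/kg

Effective osmolality excludes urea (freely permeant across cell membranes):
2·Na + glucose/18
= 2·159 + 118/18
= 318 + 6.56
= 324.56 mOsm/kg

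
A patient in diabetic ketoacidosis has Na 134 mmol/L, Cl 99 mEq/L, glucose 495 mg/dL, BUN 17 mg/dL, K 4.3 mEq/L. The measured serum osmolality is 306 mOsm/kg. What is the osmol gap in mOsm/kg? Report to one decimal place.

Calculated osmolality = 2·Na + glucose/18 + BUN/2.8
= 2·134 + 495/18 + 17/2.8
= 268 + 27.50 + 6.07
= 301.57 mOsm/kg ≈ 301.6 mOsm/kg
Osmolar gap = measured − calculated = 306 − 301.6 = 4.4 mOsm/kg

4.4 mOsm/kg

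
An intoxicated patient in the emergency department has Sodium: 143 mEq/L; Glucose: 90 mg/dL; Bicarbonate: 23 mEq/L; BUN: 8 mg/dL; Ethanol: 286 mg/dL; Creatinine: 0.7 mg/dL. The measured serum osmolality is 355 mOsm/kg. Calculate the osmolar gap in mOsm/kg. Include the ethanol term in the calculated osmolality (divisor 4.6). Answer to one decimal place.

-1.0 mOsm/kg

Calculated osmolality = 2·Na + glucose/18 + BUN/2.8 + ethanol/4.6
= 2·143 + 90/18 + 8/2.8 + 286/4.6
= 286 + 5 + 2.86 + 62.17
= 356.03 mOsm/kg ≈ 356.0 mOsm/kg
Osmolar gap = measured − calculated = 355 − 356.0 = -1.0 mOsm/kg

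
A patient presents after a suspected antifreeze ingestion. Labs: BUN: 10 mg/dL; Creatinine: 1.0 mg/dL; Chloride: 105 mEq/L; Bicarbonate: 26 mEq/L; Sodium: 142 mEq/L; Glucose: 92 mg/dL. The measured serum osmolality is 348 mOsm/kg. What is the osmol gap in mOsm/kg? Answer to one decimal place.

Calculated osmolality = 2·Na + glucose/18 + BUN/2.8
= 2·142 + 92/18 + 10/2.8
= 284 + 5.11 + 3.57
= 292.68 mOsm/kg ≈ 292.7 mOsm/kg
Osmolar gap = measured − calculated = 348 − 292.7 = 55.3 mOsm/kg

55.3 mOsm/kg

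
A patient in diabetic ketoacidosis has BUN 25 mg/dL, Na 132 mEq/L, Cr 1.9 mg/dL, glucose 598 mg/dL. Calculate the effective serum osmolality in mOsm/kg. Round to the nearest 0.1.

Effective osmolality excludes urea (freely permeant across cell membranes):
2·Na + glucose/18
= 2·132 + 598/18
= 264 + 33.22
= 297.22 mOsm/kg

297.2 mOsm/kg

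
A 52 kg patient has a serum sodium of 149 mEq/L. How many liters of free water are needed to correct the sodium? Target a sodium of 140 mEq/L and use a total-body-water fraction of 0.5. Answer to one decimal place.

1.7 L

TBW = 0.5 · 52 = 26 L
Free water deficit = TBW · (Na/140 − 1)
= 26 · (149/140 − 1)
= 26 · 0.0643
= 1.67 L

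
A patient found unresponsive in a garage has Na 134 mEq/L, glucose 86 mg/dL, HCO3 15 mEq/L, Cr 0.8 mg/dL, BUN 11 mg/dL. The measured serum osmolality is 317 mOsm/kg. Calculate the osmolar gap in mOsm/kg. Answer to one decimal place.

40.3 mOsm/kg

Calculated osmolality = 2·Na + glucose/18 + BUN/2.8
= 2·134 + 86/18 + 11/2.8
= 268 + 4.78 + 3.93
= 276.71 mOsm/kg ≈ 276.7 mOsm/kg
Osmolar gap = measured − calculated = 317 − 276.7 = 40.3 mOsm/kg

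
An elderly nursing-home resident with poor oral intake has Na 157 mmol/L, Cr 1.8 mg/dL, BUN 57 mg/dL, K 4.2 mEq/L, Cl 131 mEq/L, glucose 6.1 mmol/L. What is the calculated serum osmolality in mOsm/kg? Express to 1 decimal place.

340.5 mOsm/kg

Calculated osmolality = 2·Na + glucose + BUN/2.8
= 2·157 + 6.1 + 57/2.8
= 314 + 6.10 + 20.36
= 340.46 mOsm/kg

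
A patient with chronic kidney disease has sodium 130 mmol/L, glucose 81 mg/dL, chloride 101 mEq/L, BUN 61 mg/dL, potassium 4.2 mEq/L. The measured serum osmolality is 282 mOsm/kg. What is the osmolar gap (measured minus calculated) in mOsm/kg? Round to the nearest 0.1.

-4.3 mOsm/kg

Calculated osmolality = 2·Na + glucose/18 + BUN/2.8
= 2·130 + 81/18 + 61/2.8
= 260 + 4.50 + 21.79
= 286.29 mOsm/kg ≈ 286.3 mOsm/kg
Osmolar gap = measured − calculated = 282 − 286.3 = -4.3 mOsm/kg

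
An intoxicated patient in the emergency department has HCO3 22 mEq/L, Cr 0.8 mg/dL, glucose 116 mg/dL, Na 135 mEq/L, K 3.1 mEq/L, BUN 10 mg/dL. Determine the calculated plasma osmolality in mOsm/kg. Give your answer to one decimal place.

Calculated osmolality = 2·Na + glucose/18 + BUN/2.8
= 2·135 + 116/18 + 10/2.8
= 270 + 6.44 + 3.57
= 280.01 mOsm/kg

280.0 mOsm/kg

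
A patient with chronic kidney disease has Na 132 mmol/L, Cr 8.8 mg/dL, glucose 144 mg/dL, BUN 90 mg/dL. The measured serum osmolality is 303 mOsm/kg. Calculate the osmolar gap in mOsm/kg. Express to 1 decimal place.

-1.1 mOsm/kg

Calculated osmolality = 2·Na + glucose/18 + BUN/2.8
= 2·132 + 144/18 + 90/2.8
= 264 + 8 + 32.14
= 304.14 mOsm/kg ≈ 304.1 mOsm/kg
Osmolar gap = measured − calculated = 303 − 304.1 = -1.1 mOsm/kg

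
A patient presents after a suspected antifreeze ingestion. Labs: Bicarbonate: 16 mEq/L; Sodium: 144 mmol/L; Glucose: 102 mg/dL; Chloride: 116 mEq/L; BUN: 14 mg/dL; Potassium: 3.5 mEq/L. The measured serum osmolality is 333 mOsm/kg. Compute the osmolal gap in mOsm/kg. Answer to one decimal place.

34.3 mOsm/kg

Calculated osmolality = 2·Na + glucose/18 + BUN/2.8
= 2·144 + 102/18 + 14/2.8
= 288 + 5.67 + 5
= 298.67 mOsm/kg ≈ 298.7 mOsm/kg
Osmolar gap = measured − calculated = 333 − 298.7 = 34.3 mOsm/kg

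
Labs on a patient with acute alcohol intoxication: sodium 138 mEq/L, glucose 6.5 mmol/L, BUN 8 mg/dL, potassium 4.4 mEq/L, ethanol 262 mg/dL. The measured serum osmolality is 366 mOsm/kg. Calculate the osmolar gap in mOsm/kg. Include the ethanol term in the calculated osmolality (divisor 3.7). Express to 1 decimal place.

9.8 mOsm/kg

Calculated osmolality = 2·Na + glucose + BUN/2.8 + ethanol/3.7
= 2·138 + 6.5 + 8/2.8 + 262/3.7
= 276 + 6.50 + 2.86 + 70.81
= 356.17 mOsm/kg ≈ 356.2 mOsm/kg
Osmolar gap = measured − calculated = 366 − 356.2 = 9.8 mOsm/kg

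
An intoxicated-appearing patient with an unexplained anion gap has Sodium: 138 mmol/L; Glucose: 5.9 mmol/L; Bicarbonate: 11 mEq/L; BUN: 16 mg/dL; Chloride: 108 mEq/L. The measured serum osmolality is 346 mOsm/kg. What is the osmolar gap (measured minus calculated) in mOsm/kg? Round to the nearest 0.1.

Calculated osmolality = 2·Na + glucose + BUN/2.8
= 2·138 + 5.9 + 16/2.8
= 276 + 5.90 + 5.71
= 287.61 mOsm/kg ≈ 287.6 mOsm/kg
Osmolar gap = measured − calculated = 346 − 287.6 = 58.4 mOsm/kg

58.4 mOsm/kg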